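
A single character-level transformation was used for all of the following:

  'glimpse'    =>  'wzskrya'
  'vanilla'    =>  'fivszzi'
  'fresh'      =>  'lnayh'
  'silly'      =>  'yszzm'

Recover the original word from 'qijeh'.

watch

g(6)→w(22) and l(11)→z(25) fit y≡11x+8 (mod 26); the inverse of 11 mod 26 is 19. Each letter's alphabet position (a=0..z=25) is mapped through 11·x+8 mod 26 — an affine cipher.
Reversing it on qijeh: q(16)→19·(16−8)≡22=w; i(8)→19·(8−8)≡0=a; j(9)→19·(9−8)≡19=t; e(4)→19·(4−8)≡2=c; h(7)→19·(7−8)≡7=h (all mod 26).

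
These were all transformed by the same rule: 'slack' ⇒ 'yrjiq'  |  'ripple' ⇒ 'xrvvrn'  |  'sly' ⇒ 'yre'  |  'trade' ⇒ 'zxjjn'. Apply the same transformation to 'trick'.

zxriq

The shift depends on letter class: consonant s→y is +6, but vowel a→j is +9. Two shifts are in play — +9 for a/e/i/o/u, +6 for every other letter.
Applying it to trick: t(cons)+6=z, r(cons)+6=x, i(vowel)+9=r, c(cons)+6=i, k(cons)+6=q.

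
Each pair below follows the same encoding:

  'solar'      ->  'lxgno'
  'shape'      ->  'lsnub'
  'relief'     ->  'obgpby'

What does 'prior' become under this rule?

s(18)→l(11) and o(14)→x(23) fit y≡23x+13 (mod 26); the inverse of 23 mod 26 is 17. Treating letters as 0–25, the rule is x ↦ 23x + 13 (mod 26).
Applying it to prior: p(15)→23·15+13≡20=u; r(17)→23·17+13≡14=o; i(8)→23·8+13≡15=p; o(14)→23·14+13≡23=x; r(17)→23·17+13≡14=o (all mod 26).

uopxo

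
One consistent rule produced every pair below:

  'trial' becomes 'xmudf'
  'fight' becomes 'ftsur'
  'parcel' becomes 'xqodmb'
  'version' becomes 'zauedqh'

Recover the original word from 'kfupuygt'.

The output letters match the input read backwards, each shifted +12: trial reversed is lairt. Read the word backwards and shift each letter +12.
Reversing it on kfupuygt: shift back: k−12=y, f−12=t, u−12=i, p−12=d, u−12=i, y−12=m, g−12=u, t−12=h → ytidimuh; then reverse → humidity.

humidity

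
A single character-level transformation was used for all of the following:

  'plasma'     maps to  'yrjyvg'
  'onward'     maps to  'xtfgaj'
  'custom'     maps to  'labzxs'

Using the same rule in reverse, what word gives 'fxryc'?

wrist

Shifts by position in plasma: pos 0: p→y (+9), pos 1: l→r (+6), pos 2: a→j (+9), pos 3: s→y (+6) — repeating every 2. It's a Vigenère-style cipher with numeric key [9,6]: position i shifts by key[i mod 2].
Undoing it on fxryc: f−9=w, x−6=r, r−9=i, y−6=s, c−9=t.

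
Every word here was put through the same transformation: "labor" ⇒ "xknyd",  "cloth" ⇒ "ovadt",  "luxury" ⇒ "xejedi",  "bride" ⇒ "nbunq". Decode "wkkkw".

kayak

It's a Vigenère-style cipher with numeric key [12,10]: position i shifts by key[i mod 2].
Reversing it on wkkkw: w−12=k, k−10=a, k−12=y, k−10=a, w−12=k.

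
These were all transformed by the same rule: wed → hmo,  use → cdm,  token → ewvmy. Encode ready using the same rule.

The rule splits by letter class: vowels +8, consonants +11.
For ready: r(cons)+11=c, e(vowel)+8=m, a(vowel)+8=i, d(cons)+11=o, y(cons)+11=j.

cmioj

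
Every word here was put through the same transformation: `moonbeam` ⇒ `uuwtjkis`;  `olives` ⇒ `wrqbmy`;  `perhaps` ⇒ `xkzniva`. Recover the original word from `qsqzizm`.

Shifts by position in moonbeam: pos 0: m→u (+8), pos 1: o→u (+6), pos 2: o→w (+8), pos 3: n→t (+6) — repeating every 2. The shifts repeat in a cycle of length 2: positions 0,1,… shift by +8, +6, then the pattern repeats.
Reversing it on qsqzizm: q−8=i, s−6=m, q−8=i, z−6=t, i−8=a, z−6=t, m−8=e.

imitate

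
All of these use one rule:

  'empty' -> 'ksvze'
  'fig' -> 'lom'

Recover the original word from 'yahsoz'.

submit

Compare letters: e→k is +6, m→s is +6, p→v is +6 — a constant shift. This is a Caesar cipher with shift 6.
Undoing it on yahsoz: y−6=s, a−6=u, h−6=b, s−6=m, o−6=i, z−6=t.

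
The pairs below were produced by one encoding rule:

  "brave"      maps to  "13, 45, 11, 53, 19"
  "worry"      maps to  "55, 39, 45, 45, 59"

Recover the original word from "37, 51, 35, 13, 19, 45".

number

b(#2)→13 and r(#18)→45: differences scale by 2, so n = 2·pos + 9. The formula is n = 2×(alphabet index, a=1) + 9.
Decoding 37, 51, 35, 13, 19, 45: 37→(37−9)÷2=14=n, 51→(51−9)÷2=21=u, 35→(35−9)÷2=13=m, 13→(13−9)÷2=2=b, 19→(19−9)÷2=5=e, 45→(45−9)÷2=18=r.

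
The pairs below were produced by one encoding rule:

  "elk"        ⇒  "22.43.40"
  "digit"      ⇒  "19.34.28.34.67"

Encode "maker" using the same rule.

With a=1..z=26, the number is 3·pos + 7.
For maker: m=13→46, a=1→10, k=11→40, e=5→22, r=18→61.

46.10.40.22.61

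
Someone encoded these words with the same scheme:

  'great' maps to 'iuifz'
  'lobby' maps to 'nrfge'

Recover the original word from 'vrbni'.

toxic

The shift increases by 1 at each position, starting from +2: 2, 3, 4, ….
Decoding vrbni: v−2=t, r−3=o, b−4=x, n−5=i, i−6=c.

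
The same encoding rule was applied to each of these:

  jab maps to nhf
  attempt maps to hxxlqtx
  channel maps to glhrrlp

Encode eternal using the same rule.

lxlvrhp

The shift depends on letter class: consonant j→n is +4, but vowel a→h is +7. Vowels shift forward by 7 and consonants shift forward by 4.
On eternal: e(vowel)+7=l, t(cons)+4=x, e(vowel)+7=l, r(cons)+4=v, n(cons)+4=r, a(vowel)+7=h, l(cons)+4=p.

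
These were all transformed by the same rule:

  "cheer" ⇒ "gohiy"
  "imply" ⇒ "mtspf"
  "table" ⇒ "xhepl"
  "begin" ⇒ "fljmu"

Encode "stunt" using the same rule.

waxra

Shifts by position in cheer: pos 0: c→g (+4), pos 1: h→o (+7), pos 2: e→h (+3), pos 3: e→i (+4), pos 4: r→y (+7) — repeating every 3. A repeating key of period 3 is used — shifts +4, +7, +3 over and over.
On stunt: s+4=w, t+7=a, u+3=x, n+4=r, t+7=a.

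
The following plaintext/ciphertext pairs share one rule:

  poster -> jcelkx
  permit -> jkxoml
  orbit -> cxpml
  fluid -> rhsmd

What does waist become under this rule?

gimel

This is an affine cipher: with a=0,…,z=25, each position x becomes (7x+8) mod 26.
Applying it to waist: w(22)→7·22+8≡6=g; a(0)→7·0+8≡8=i; i(8)→7·8+8≡12=m; s(18)→7·18+8≡4=e; t(19)→7·19+8≡11=l (all mod 26).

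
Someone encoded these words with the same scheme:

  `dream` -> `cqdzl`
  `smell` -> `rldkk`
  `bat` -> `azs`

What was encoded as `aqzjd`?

Compare letters: d→c is +25, r→q is +25, e→d is +25 — a constant shift. Every letter moves 25 places later in the alphabet, wrapping around z→a.
Decoding aqzjd: a−25=b, q−25=r, z−25=a, j−25=k, d−25=e.

brake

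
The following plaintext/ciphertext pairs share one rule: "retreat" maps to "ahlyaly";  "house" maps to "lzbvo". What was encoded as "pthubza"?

The output letters match the input read backwards, each shifted +7: retreat reversed is taerter. The word is reversed, then every letter is shifted forward by 7.
Reversing it on pthubza: shift back: p−7=i, t−7=m, h−7=a, u−7=n, b−7=u, z−7=s, a−7=t → imanust; then reverse → tsunami.

tsunami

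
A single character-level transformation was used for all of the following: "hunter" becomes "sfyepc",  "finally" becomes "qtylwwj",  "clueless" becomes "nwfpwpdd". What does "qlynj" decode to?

It's a constant shift of +11 (ROT11).
Reversing it on qlynj: q−11=f, l−11=a, y−11=n, n−11=c, j−11=y.

fancy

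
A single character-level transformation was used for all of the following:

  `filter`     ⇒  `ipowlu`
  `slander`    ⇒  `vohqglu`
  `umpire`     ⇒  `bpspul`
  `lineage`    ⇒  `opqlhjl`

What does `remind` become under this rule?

Vowels shift forward by 7 and consonants shift forward by 3.
On remind: r(cons)+3=u, e(vowel)+7=l, m(cons)+3=p, i(vowel)+7=p, n(cons)+3=q, d(cons)+3=g.

ulppqg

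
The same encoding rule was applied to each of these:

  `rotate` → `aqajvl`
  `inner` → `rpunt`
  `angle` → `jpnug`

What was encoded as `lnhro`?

Shifts by position in rotate: pos 0: r→a (+9), pos 1: o→q (+2), pos 2: t→a (+7), pos 3: a→j (+9), pos 4: t→v (+2), pos 5: e→l (+7) — repeating every 3. The shifts repeat in a cycle of length 3: positions 0,1,… shift by +9, +2, +7, then the pattern repeats.
Reversing it on lnhro: l−9=c, n−2=l, h−7=a, r−9=i, o−2=m.

claim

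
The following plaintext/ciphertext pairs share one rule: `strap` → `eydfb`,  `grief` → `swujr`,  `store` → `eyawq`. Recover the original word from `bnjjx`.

pixel

A repeating key of period 2 is used — shifts +12, +5 over and over.
Undoing it on bnjjx: b−12=p, n−5=i, j−12=x, j−5=e, x−12=l.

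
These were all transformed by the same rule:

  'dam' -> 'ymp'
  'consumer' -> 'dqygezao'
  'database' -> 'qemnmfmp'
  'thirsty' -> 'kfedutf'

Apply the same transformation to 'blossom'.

yaeeaxn

The output letters match the input read backwards, each shifted +12: dam reversed is mad. Two steps: reverse the string, then apply a Caesar shift of +12.
For blossom: reverse → mossolb; then shift: m+12=y, o+12=a, s+12=e, s+12=e, o+12=a, l+12=x, b+12=n.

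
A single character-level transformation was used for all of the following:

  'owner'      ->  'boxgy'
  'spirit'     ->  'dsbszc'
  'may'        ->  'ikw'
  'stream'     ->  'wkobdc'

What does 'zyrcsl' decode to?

bishop

The output letters match the input read backwards, each shifted +10: owner reversed is renwo. Two steps: reverse the string, then apply a Caesar shift of +10.
Reversing it on zyrcsl: shift back: z−10=p, y−10=o, r−10=h, c−10=s, s−10=i, l−10=b → pohsib; then reverse → bishop.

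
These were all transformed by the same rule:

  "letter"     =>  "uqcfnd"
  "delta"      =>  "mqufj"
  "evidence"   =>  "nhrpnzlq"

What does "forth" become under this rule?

Shifts by position in letter: pos 0: l→u (+9), pos 1: e→q (+12), pos 2: t→c (+9), pos 3: t→f (+12) — repeating every 2. It's a Vigenère-style cipher with numeric key [9,12]: position i shifts by key[i mod 2].
On forth: f+9=o, o+12=a, r+9=a, t+12=f, h+9=q.

oaafq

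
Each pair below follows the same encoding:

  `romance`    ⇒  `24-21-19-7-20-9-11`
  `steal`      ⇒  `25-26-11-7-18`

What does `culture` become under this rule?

9-27-18-26-27-24-11

The number is (letter's place in the alphabet, a=1) + 6.
On culture: c=3→9, u=21→27, l=12→18, t=20→26, u=21→27, r=18→24, e=5→11.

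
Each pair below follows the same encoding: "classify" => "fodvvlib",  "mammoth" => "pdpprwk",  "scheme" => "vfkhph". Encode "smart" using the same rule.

vpduw

Compare letters: c→f is +3, l→o is +3, a→d is +3 — a constant shift. Every letter moves 3 places later in the alphabet, wrapping around z→a.
For smart: s+3=v, m+3=p, a+3=d, r+3=u, t+3=w.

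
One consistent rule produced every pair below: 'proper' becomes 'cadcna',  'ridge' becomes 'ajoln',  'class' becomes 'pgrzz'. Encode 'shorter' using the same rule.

zkdayna

Treating letters as 0–25, the rule is x ↦ 25x + 17 (mod 26).
Applying it to shorter: s(18)→25·18+17≡25=z; h(7)→25·7+17≡10=k; o(14)→25·14+17≡3=d; r(17)→25·17+17≡0=a; t(19)→25·19+17≡24=y; e(4)→25·4+17≡13=n; r(17)→25·17+17≡0=a (all mod 26).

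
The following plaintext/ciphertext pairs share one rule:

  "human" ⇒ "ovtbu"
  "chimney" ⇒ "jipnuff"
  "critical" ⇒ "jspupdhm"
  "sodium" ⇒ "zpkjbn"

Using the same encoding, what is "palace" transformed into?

wbsbjf

Shifts by position in human: pos 0: h→o (+7), pos 1: u→v (+1), pos 2: m→t (+7), pos 3: a→b (+1) — repeating every 2. A repeating key of period 2 is used — shifts +7, +1 over and over.
For palace: p+7=w, a+1=b, l+7=s, a+1=b, c+7=j, e+1=f.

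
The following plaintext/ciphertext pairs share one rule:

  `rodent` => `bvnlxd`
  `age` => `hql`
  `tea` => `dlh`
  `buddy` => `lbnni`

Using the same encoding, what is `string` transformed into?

cdbpxq

Vowels shift forward by 7 and consonants shift forward by 10.
On string: s(cons)+10=c, t(cons)+10=d, r(cons)+10=b, i(vowel)+7=p, n(cons)+10=x, g(cons)+10=q.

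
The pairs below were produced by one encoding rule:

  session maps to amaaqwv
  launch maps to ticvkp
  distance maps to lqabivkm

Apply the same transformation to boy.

jwg

It's a constant shift of +8 (ROT8).
On boy: b+8=j, o+8=w, y+8=g.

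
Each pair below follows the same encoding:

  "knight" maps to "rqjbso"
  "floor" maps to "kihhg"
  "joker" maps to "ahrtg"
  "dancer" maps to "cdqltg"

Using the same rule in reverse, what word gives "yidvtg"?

player

Treating letters as 0–25, the rule is x ↦ 17x + 3 (mod 26).
Undoing it on yidvtg: y(24)→23·(24−3)≡15=p; i(8)→23·(8−3)≡11=l; d(3)→23·(3−3)≡0=a; v(21)→23·(21−3)≡24=y; t(19)→23·(19−3)≡4=e; g(6)→23·(6−3)≡17=r (all mod 26).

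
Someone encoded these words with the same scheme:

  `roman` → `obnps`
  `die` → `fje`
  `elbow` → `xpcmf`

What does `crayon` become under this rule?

opzbsd

The output letters match the input read backwards, each shifted +1: roman reversed is namor. Read the word backwards and shift each letter +1.
Applying it to crayon: reverse → noyarc; then shift: n+1=o, o+1=p, y+1=z, a+1=b, r+1=s, c+1=d.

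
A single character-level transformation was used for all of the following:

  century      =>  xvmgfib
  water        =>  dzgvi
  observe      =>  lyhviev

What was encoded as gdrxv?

twice

This is the alphabet-reversal cipher (Atbash): a becomes z, b becomes y, etc.
Reversing it on gdrxv: g↔t, d↔w, r↔i, x↔c, v↔e.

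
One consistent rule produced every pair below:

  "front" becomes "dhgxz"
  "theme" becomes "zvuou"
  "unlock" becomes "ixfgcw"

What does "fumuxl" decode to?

Each letter's alphabet position (a=0..z=25) is mapped through 9·x+10 mod 26 — an affine cipher.
Decoding fumuxl: f(5)→3·(5−10)≡11=l; u(20)→3·(20−10)≡4=e; m(12)→3·(12−10)≡6=g; u(20)→3·(20−10)≡4=e; x(23)→3·(23−10)≡13=n; l(11)→3·(11−10)≡3=d (all mod 26).

legend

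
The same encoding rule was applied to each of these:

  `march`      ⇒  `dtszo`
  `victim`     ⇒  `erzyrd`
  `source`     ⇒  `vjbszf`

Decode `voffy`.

m(12)→d(3) and a(0)→t(19) fit y≡3x+19 (mod 26); the inverse of 3 mod 26 is 9. Treating letters as 0–25, the rule is x ↦ 3x + 19 (mod 26).
Undoing it on voffy: v(21)→9·(21−19)≡18=s; o(14)→9·(14−19)≡7=h; f(5)→9·(5−19)≡4=e; f(5)→9·(5−19)≡4=e; y(24)→9·(24−19)≡19=t (all mod 26).

sheet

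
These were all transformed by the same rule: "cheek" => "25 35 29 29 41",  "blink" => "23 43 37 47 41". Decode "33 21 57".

gas

Each letter becomes 2×(its alphabet position, a=1..z=26) + 19.
Reversing it on 33 21 57: 33→(33−19)÷2=7=g, 21→(21−19)÷2=1=a, 57→(57−19)÷2=19=s.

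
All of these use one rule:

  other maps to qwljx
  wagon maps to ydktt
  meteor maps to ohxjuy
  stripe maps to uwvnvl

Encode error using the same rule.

In other: o→q is +2, t→w is +3, h→l is +4, e→j is +5 — the shift increases by 1 each position. Letter i (0-indexed) is shifted by i+2, so successive shifts are 2, 3, 4, ….
On error: e+2=g, r+3=u, r+4=v, o+5=t, r+6=x.

guvtx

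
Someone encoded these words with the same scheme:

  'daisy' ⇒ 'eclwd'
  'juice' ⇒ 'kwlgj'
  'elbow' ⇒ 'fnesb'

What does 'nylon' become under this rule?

The shift increases by 1 at each position, starting from +1: 1, 2, 3, ….
On nylon: n+1=o, y+2=a, l+3=o, o+4=s, n+5=s.

oaoss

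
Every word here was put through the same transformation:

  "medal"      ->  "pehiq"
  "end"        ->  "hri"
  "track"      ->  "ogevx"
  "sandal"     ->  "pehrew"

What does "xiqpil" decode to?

The output letters match the input read backwards, each shifted +4: medal reversed is ladem. The word is reversed, then every letter is shifted forward by 4.
Decoding xiqpil: shift back: x−4=t, i−4=e, q−4=m, p−4=l, i−4=e, l−4=h → temleh; then reverse → helmet.

helmet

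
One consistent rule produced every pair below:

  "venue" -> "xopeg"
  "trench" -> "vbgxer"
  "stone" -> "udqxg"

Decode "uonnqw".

Shifts by position in venue: pos 0: v→x (+2), pos 1: e→o (+10), pos 2: n→p (+2), pos 3: u→e (+10) — repeating every 2. A repeating key of period 2 is used — shifts +2, +10 over and over.
Decoding uonnqw: u−2=s, o−10=e, n−2=l, n−10=d, q−2=o, w−10=m.

seldom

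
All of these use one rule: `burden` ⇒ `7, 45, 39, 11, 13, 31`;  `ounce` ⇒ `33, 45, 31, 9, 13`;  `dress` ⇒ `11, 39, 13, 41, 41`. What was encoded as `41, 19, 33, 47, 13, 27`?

b(#2)→7 and u(#21)→45: differences scale by 2, so n = 2·pos + 3. Each letter becomes 2×(its alphabet position, a=1..z=26) + 3.
Decoding 41, 19, 33, 47, 13, 27: 41→(41−3)÷2=19=s, 19→(19−3)÷2=8=h, 33→(33−3)÷2=15=o, 47→(47−3)÷2=22=v, 13→(13−3)÷2=5=e, 27→(27−3)÷2=12=l.

shovel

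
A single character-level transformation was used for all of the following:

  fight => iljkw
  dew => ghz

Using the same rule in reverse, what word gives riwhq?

Compare letters: f→i is +3, i→l is +3, g→j is +3 — a constant shift. Every letter moves 3 places later in the alphabet, wrapping around z→a.
Decoding riwhq: r−3=o, i−3=f, w−3=t, h−3=e, q−3=n.

often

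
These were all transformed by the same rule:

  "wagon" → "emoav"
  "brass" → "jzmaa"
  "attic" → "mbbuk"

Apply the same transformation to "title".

bubtq

The shift depends on letter class: consonant w→e is +8, but vowel a→m is +12. The rule splits by letter class: vowels +12, consonants +8.
For title: t(cons)+8=b, i(vowel)+12=u, t(cons)+8=b, l(cons)+8=t, e(vowel)+12=q.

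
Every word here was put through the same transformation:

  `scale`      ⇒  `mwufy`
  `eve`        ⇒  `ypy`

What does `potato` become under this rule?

jinuni

Compare letters: s→m is +20, c→w is +20, a→u is +20 — a constant shift. Each letter is shifted forward by 20 in the alphabet (a Caesar shift of +20).
For potato: p+20=j, o+20=i, t+20=n, a+20=u, t+20=n, o+20=i.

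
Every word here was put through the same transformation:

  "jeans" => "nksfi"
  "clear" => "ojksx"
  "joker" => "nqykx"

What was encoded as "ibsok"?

space

j(9)→n(13) and e(4)→k(10) fit y≡11x+18 (mod 26); the inverse of 11 mod 26 is 19. Each letter's alphabet position (a=0..z=25) is mapped through 11·x+18 mod 26 — an affine cipher.
Decoding ibsok: i(8)→19·(8−18)≡18=s; b(1)→19·(1−18)≡15=p; s(18)→19·(18−18)≡0=a; o(14)→19·(14−18)≡2=c; k(10)→19·(10−18)≡4=e (all mod 26).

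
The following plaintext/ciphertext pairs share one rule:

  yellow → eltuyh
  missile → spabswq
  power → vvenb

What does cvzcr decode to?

worth

In yellow: y→e is +6, e→l is +7, l→t is +8, l→u is +9 — the shift increases by 1 each position. Letter i (0-indexed) is shifted by i+6, so successive shifts are 6, 7, 8, ….
Reversing it on cvzcr: c−6=w, v−7=o, z−8=r, c−9=t, r−10=h.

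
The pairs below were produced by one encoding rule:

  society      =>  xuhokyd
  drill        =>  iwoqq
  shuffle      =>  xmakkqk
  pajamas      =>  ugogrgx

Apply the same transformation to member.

rkrgkw

The shift depends on letter class: consonant s→x is +5, but vowel o→u is +6. Vowels shift forward by 6 and consonants shift forward by 5.
On member: m(cons)+5=r, e(vowel)+6=k, m(cons)+5=r, b(cons)+5=g, e(vowel)+6=k, r(cons)+5=w.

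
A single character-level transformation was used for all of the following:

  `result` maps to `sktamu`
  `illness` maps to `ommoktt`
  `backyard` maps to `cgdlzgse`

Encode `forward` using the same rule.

gusxgse

The shift depends on letter class: consonant r→s is +1, but vowel e→k is +6. Vowels shift forward by 6 and consonants shift forward by 1.
On forward: f(cons)+1=g, o(vowel)+6=u, r(cons)+1=s, w(cons)+1=x, a(vowel)+6=g, r(cons)+1=s, d(cons)+1=e.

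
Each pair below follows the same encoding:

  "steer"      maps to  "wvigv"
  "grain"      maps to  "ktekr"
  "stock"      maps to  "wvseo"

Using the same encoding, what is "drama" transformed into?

hteoe

Shifts by position in steer: pos 0: s→w (+4), pos 1: t→v (+2), pos 2: e→i (+4), pos 3: e→g (+2) — repeating every 2. The shifts repeat in a cycle of length 2: positions 0,1,… shift by +4, +2, then the pattern repeats.
For drama: d+4=h, r+2=t, a+4=e, m+2=o, a+4=e.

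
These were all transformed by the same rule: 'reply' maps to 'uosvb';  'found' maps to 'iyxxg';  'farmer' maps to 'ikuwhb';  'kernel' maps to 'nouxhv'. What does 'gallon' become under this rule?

Shifts by position in reply: pos 0: r→u (+3), pos 1: e→o (+10), pos 2: p→s (+3), pos 3: l→v (+10) — repeating every 2. The shifts repeat in a cycle of length 2: positions 0,1,… shift by +3, +10, then the pattern repeats.
For gallon: g+3=j, a+10=k, l+3=o, l+10=v, o+3=r, n+10=x.

jkovrx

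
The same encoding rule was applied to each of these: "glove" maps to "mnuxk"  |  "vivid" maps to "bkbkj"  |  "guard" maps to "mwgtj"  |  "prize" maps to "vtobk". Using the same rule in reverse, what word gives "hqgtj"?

board

Shifts by position in glove: pos 0: g→m (+6), pos 1: l→n (+2), pos 2: o→u (+6), pos 3: v→x (+2) — repeating every 2. The shifts repeat in a cycle of length 2: positions 0,1,… shift by +6, +2, then the pattern repeats.
Decoding hqgtj: h−6=b, q−2=o, g−6=a, t−2=r, j−6=d.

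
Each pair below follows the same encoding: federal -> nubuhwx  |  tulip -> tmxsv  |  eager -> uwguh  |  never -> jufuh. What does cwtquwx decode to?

f(5)→n(13) and e(4)→u(20) fit y≡19x+22 (mod 26); the inverse of 19 mod 26 is 11. This is an affine cipher: with a=0,…,z=25, each position x becomes (19x+22) mod 26.
Reversing it on cwtquwx: c(2)→11·(2−22)≡14=o; w(22)→11·(22−22)≡0=a; t(19)→11·(19−22)≡19=t; q(16)→11·(16−22)≡12=m; u(20)→11·(20−22)≡4=e; w(22)→11·(22−22)≡0=a; x(23)→11·(23−22)≡11=l (all mod 26).

oatmeal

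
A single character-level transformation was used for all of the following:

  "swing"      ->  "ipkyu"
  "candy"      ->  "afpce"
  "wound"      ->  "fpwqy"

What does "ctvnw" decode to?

The output letters match the input read backwards, each shifted +2: swing reversed is gniws. The word is reversed, then every letter is shifted forward by 2.
Undoing it on ctvnw: shift back: c−2=a, t−2=r, v−2=t, n−2=l, w−2=u → artlu; then reverse → ultra.

ultra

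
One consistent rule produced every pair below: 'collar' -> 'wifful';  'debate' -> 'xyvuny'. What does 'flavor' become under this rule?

zfupil

Compare letters: c→w is +20, o→i is +20, l→f is +20 — a constant shift. This is a Caesar cipher with shift 20.
On flavor: f+20=z, l+20=f, a+20=u, v+20=p, o+20=i, r+20=l.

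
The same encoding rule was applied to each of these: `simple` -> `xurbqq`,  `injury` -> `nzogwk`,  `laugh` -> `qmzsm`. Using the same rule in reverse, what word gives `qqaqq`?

Shifts by position in simple: pos 0: s→x (+5), pos 1: i→u (+12), pos 2: m→r (+5), pos 3: p→b (+12) — repeating every 2. It's a Vigenère-style cipher with numeric key [5,12]: position i shifts by key[i mod 2].
Undoing it on qqaqq: q−5=l, q−12=e, a−5=v, q−12=e, q−5=l.

level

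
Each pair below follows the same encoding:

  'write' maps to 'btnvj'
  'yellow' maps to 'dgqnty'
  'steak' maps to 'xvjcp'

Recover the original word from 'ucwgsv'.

parent

The shifts repeat in a cycle of length 2: positions 0,1,… shift by +5, +2, then the pattern repeats.
Undoing it on ucwgsv: u−5=p, c−2=a, w−5=r, g−2=e, s−5=n, v−2=t.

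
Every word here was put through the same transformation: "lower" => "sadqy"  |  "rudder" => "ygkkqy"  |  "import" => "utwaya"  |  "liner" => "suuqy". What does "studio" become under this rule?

The shift depends on letter class: consonant l→s is +7, but vowel o→a is +12. Two shifts are in play — +12 for a/e/i/o/u, +7 for every other letter.
For studio: s(cons)+7=z, t(cons)+7=a, u(vowel)+12=g, d(cons)+7=k, i(vowel)+12=u, o(vowel)+12=a.

zagkua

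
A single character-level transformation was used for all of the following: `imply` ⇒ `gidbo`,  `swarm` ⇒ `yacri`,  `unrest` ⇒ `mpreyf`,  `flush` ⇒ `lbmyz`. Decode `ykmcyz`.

squash

i(8)→g(6) and m(12)→i(8) fit y≡7x+2 (mod 26); the inverse of 7 mod 26 is 15. Each letter's alphabet position (a=0..z=25) is mapped through 7·x+2 mod 26 — an affine cipher.
Reversing it on ykmcyz: y(24)→15·(24−2)≡18=s; k(10)→15·(10−2)≡16=q; m(12)→15·(12−2)≡20=u; c(2)→15·(2−2)≡0=a; y(24)→15·(24−2)≡18=s; z(25)→15·(25−2)≡7=h (all mod 26).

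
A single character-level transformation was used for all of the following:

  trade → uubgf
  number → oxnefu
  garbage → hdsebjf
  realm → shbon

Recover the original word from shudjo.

Shifts by position in trade: pos 0: t→u (+1), pos 1: r→u (+3), pos 2: a→b (+1), pos 3: d→g (+3) — repeating every 2. The shifts repeat in a cycle of length 2: positions 0,1,… shift by +1, +3, then the pattern repeats.
Undoing it on shudjo: s−1=r, h−3=e, u−1=t, d−3=a, j−1=i, o−3=l.

retail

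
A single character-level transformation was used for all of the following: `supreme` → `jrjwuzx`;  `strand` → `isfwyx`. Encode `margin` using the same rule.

snlwfr

The word is reversed, then every letter is shifted forward by 5.
On margin: reverse → nigram; then shift: n+5=s, i+5=n, g+5=l, r+5=w, a+5=f, m+5=r.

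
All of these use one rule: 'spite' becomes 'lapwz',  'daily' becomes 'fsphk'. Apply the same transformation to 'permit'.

The output letters match the input read backwards, each shifted +7: spite reversed is etips. Read the word backwards and shift each letter +7.
On permit: reverse → timrep; then shift: t+7=a, i+7=p, m+7=t, r+7=y, e+7=l, p+7=w.

aptylw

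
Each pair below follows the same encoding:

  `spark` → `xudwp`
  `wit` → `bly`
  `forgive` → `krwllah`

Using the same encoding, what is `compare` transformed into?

The shift depends on letter class: consonant s→x is +5, but vowel a→d is +3. The rule splits by letter class: vowels +3, consonants +5.
Applying it to compare: c(cons)+5=h, o(vowel)+3=r, m(cons)+5=r, p(cons)+5=u, a(vowel)+3=d, r(cons)+5=w, e(vowel)+3=h.

hrrudwh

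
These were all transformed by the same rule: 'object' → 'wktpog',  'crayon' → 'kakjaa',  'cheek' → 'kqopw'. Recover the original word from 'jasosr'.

In object: o→w is +8, b→k is +9, j→t is +10, e→p is +11 — the shift increases by 1 each position. Letter i (0-indexed) is shifted by i+8, so successive shifts are 8, 9, 10, ….
Reversing it on jasosr: j−8=b, a−9=r, s−10=i, o−11=d, s−12=g, r−13=e.

bridge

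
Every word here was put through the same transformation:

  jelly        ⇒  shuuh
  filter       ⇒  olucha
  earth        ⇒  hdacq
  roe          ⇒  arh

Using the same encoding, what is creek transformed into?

lahht

The shift depends on letter class: consonant j→s is +9, but vowel e→h is +3. Vowels shift forward by 3 and consonants shift forward by 9.
For creek: c(cons)+9=l, r(cons)+9=a, e(vowel)+3=h, e(vowel)+3=h, k(cons)+9=t.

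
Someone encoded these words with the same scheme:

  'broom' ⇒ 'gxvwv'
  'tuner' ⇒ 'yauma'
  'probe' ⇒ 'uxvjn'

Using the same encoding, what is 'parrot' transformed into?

Letter i (0-indexed) is shifted by i+5, so successive shifts are 5, 6, 7, ….
Applying it to parrot: p+5=u, a+6=g, r+7=y, r+8=z, o+9=x, t+10=d.

ugyzxd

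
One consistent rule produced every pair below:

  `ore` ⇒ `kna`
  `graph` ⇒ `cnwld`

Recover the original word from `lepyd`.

Compare letters: o→k is +22, r→n is +22, e→a is +22 — a constant shift. Every letter moves 22 places later in the alphabet, wrapping around z→a.
Reversing it on lepyd: l−22=p, e−22=i, p−22=t, y−22=c, d−22=h.

pitch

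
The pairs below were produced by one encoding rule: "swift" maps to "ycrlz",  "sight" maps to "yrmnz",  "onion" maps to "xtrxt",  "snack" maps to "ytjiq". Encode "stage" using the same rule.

yzjmn

The shift depends on letter class: consonant s→y is +6, but vowel i→r is +9. Vowels shift forward by 9 and consonants shift forward by 6.
Applying it to stage: s(cons)+6=y, t(cons)+6=z, a(vowel)+9=j, g(cons)+6=m, e(vowel)+9=n.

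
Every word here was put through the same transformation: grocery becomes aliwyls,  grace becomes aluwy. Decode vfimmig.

blossom

Compare letters: g→a is +20, r→l is +20, o→i is +20 — a constant shift. This is a Caesar cipher with shift 20.
Reversing it on vfimmig: v−20=b, f−20=l, i−20=o, m−20=s, m−20=s, i−20=o, g−20=m.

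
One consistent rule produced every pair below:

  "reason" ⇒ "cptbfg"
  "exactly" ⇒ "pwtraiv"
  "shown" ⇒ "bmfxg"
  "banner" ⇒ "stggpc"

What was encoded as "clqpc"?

r(17)→c(2) and e(4)→p(15) fit y≡25x+19 (mod 26); the inverse of 25 mod 26 is 25. Each letter's alphabet position (a=0..z=25) is mapped through 25·x+19 mod 26 — an affine cipher.
Undoing it on clqpc: c(2)→25·(2−19)≡17=r; l(11)→25·(11−19)≡8=i; q(16)→25·(16−19)≡3=d; p(15)→25·(15−19)≡4=e; c(2)→25·(2−19)≡17=r (all mod 26).

rider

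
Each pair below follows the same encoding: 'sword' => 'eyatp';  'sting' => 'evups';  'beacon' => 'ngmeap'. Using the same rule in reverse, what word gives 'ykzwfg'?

minute

It's a Vigenère-style cipher with numeric key [12,2]: position i shifts by key[i mod 2].
Reversing it on ykzwfg: y−12=m, k−2=i, z−12=n, w−2=u, f−12=t, g−2=e.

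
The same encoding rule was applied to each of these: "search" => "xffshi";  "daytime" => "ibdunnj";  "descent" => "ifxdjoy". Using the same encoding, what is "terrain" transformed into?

yfwsfjs

It's a Vigenère-style cipher with numeric key [5,1]: position i shifts by key[i mod 2].
On terrain: t+5=y, e+1=f, r+5=w, r+1=s, a+5=f, i+1=j, n+5=s.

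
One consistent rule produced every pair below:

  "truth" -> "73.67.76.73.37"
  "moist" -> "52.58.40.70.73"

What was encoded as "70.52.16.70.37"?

Each letter becomes 3×(its alphabet position, a=1..z=26) + 13.
Undoing it on 70.52.16.70.37: 70→(70−13)÷3=19=s, 52→(52−13)÷3=13=m, 16→(16−13)÷3=1=a, 70→(70−13)÷3=19=s, 37→(37−13)÷3=8=h.

smash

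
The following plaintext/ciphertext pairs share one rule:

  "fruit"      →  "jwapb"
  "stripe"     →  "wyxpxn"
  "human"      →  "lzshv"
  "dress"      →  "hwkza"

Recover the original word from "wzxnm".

In fruit: f→j is +4, r→w is +5, u→a is +6, i→p is +7 — the shift increases by 1 each position. Letter i (0-indexed) is shifted by i+4, so successive shifts are 4, 5, 6, ….
Undoing it on wzxnm: w−4=s, z−5=u, x−6=r, n−7=g, m−8=e.

surge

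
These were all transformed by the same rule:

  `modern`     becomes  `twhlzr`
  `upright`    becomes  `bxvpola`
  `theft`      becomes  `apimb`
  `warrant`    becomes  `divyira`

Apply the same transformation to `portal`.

wwvaip

A repeating key of period 3 is used — shifts +7, +8, +4 over and over.
On portal: p+7=w, o+8=w, r+4=v, t+7=a, a+8=i, l+4=p.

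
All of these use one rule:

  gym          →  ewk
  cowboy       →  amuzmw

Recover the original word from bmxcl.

Compare letters: g→e is +24, y→w is +24, m→k is +24 — a constant shift. Each letter is shifted forward by 24 in the alphabet (a Caesar shift of +24).
Decoding bmxcl: b−24=d, m−24=o, x−24=z, c−24=e, l−24=n.

dozen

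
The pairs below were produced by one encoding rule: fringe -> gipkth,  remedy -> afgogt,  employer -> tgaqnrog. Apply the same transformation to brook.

mqqtd

The output letters match the input read backwards, each shifted +2: fringe reversed is egnirf. Read the word backwards and shift each letter +2.
Applying it to brook: reverse → koorb; then shift: k+2=m, o+2=q, o+2=q, r+2=t, b+2=d.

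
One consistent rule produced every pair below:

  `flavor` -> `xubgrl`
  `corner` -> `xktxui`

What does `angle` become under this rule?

Read the word backwards and shift each letter +6.
Applying it to angle: reverse → elgna; then shift: e+6=k, l+6=r, g+6=m, n+6=t, a+6=g.

krmtg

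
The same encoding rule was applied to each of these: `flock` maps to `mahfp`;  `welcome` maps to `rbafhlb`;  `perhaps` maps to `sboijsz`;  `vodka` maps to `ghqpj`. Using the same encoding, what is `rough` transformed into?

Each letter's alphabet position (a=0..z=25) is mapped through 11·x+9 mod 26 — an affine cipher.
Applying it to rough: r(17)→11·17+9≡14=o; o(14)→11·14+9≡7=h; u(20)→11·20+9≡21=v; g(6)→11·6+9≡23=x; h(7)→11·7+9≡8=i (all mod 26).

ohvxi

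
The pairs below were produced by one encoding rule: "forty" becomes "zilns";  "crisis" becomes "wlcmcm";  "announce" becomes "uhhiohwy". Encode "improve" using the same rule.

cgjlipy

Each letter is shifted forward by 20 in the alphabet (a Caesar shift of +20).
On improve: i+20=c, m+20=g, p+20=j, r+20=l, o+20=i, v+20=p, e+20=y.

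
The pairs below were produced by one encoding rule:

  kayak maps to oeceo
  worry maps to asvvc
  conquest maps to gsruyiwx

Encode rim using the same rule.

Compare letters: k→o is +4, a→e is +4, y→c is +4 — a constant shift. It's a constant shift of +4 (ROT4).
Applying it to rim: r+4=v, i+4=m, m+4=q.

vmq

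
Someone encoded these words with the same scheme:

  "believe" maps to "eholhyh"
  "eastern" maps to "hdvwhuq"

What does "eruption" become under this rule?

Compare letters: b→e is +3, e→h is +3, l→o is +3 — a constant shift. It's a constant shift of +3 (ROT3).
On eruption: e+3=h, r+3=u, u+3=x, p+3=s, t+3=w, i+3=l, o+3=r, n+3=q.

huxswlrq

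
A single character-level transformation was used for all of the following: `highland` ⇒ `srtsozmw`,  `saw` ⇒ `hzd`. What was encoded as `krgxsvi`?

Each pair mirrors across the alphabet (h↔s, i↔r, g↔t): positions sum to 25. Each letter is replaced by its mirror in the alphabet: a↔z, b↔y, c↔x, and so on (the Atbash cipher).
Decoding krgxsvi: k↔p, r↔i, g↔t, x↔c, s↔h, v↔e, i↔r.

pitcher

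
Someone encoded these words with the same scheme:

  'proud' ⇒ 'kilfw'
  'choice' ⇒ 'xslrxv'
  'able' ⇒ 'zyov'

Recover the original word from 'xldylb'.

cowboy

Treating letters as 0–25, the rule is x ↦ 25x + 25 (mod 26).
Decoding xldylb: x(23)→25·(23−25)≡2=c; l(11)→25·(11−25)≡14=o; d(3)→25·(3−25)≡22=w; y(24)→25·(24−25)≡1=b; l(11)→25·(11−25)≡14=o; b(1)→25·(1−25)≡24=y (all mod 26).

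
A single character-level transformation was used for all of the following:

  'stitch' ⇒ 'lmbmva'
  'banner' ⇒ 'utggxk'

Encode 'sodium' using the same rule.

lhwbnf

Each letter is shifted forward by 19 in the alphabet (a Caesar shift of +19).
Applying it to sodium: s+19=l, o+19=h, d+19=w, i+19=b, u+19=n, m+19=f.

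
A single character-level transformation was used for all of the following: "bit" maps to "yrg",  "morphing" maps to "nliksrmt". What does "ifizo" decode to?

This is the alphabet-reversal cipher (Atbash): a becomes z, b becomes y, etc.
Decoding ifizo: i↔r, f↔u, i↔r, z↔a, o↔l.

rural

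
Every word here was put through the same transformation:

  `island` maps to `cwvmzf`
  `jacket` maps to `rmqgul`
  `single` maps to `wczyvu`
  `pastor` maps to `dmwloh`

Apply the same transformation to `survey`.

i(8)→c(2) and s(18)→w(22) fit y≡15x+12 (mod 26); the inverse of 15 mod 26 is 7. Each letter's alphabet position (a=0..z=25) is mapped through 15·x+12 mod 26 — an affine cipher.
On survey: s(18)→15·18+12≡22=w; u(20)→15·20+12≡0=a; r(17)→15·17+12≡7=h; v(21)→15·21+12≡15=p; e(4)→15·4+12≡20=u; y(24)→15·24+12≡8=i (all mod 26).

wahpui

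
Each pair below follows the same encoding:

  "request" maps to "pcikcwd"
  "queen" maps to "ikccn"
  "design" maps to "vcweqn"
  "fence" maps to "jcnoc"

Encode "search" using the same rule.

wcapox

r(17)→p(15) and e(4)→c(2) fit y≡7x+0 (mod 26); the inverse of 7 mod 26 is 15. Treating letters as 0–25, the rule is x ↦ 7x + 0 (mod 26).
Applying it to search: s(18)→7·18+0≡22=w; e(4)→7·4+0≡2=c; a(0)→7·0+0≡0=a; r(17)→7·17+0≡15=p; c(2)→7·2+0≡14=o; h(7)→7·7+0≡23=x (all mod 26).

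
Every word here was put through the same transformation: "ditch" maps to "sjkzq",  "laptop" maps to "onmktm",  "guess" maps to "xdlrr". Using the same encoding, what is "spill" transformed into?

rmjoo

d(3)→s(18) and i(8)→j(9) fit y≡19x+13 (mod 26); the inverse of 19 mod 26 is 11. Treating letters as 0–25, the rule is x ↦ 19x + 13 (mod 26).
On spill: s(18)→19·18+13≡17=r; p(15)→19·15+13≡12=m; i(8)→19·8+13≡9=j; l(11)→19·11+13≡14=o; l(11)→19·11+13≡14=o (all mod 26).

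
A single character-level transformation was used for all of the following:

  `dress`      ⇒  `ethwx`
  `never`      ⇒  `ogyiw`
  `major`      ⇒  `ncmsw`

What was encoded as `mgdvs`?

Letter i (0-indexed) is shifted by i+1, so successive shifts are 1, 2, 3, ….
Reversing it on mgdvs: m−1=l, g−2=e, d−3=a, v−4=r, s−5=n.

learn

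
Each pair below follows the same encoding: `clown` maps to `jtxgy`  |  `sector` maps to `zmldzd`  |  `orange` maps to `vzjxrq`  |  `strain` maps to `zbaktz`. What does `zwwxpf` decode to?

sonnet

In clown: c→j is +7, l→t is +8, o→x is +9, w→g is +10 — the shift increases by 1 each position. Letter i (0-indexed) is shifted by i+7, so successive shifts are 7, 8, 9, ….
Decoding zwwxpf: z−7=s, w−8=o, w−9=n, x−10=n, p−11=e, f−12=t.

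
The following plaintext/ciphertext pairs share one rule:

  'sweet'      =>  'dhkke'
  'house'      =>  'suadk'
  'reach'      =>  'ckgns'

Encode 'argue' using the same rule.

Two shifts are in play — +6 for a/e/i/o/u, +11 for every other letter.
On argue: a(vowel)+6=g, r(cons)+11=c, g(cons)+11=r, u(vowel)+6=a, e(vowel)+6=k.

gcrak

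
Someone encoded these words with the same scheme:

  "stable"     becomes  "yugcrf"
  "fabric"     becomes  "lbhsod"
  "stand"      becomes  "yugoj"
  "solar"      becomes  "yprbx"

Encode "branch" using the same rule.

Shifts by position in stable: pos 0: s→y (+6), pos 1: t→u (+1), pos 2: a→g (+6), pos 3: b→c (+1) — repeating every 2. It's a Vigenère-style cipher with numeric key [6,1]: position i shifts by key[i mod 2].
For branch: b+6=h, r+1=s, a+6=g, n+1=o, c+6=i, h+1=i.

hsgoii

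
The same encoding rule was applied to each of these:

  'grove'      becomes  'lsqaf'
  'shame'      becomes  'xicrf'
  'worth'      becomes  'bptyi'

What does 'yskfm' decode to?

The shifts repeat in a cycle of length 3: positions 0,1,… shift by +5, +1, +2, then the pattern repeats.
Decoding yskfm: y−5=t, s−1=r, k−2=i, f−5=a, m−1=l.

trial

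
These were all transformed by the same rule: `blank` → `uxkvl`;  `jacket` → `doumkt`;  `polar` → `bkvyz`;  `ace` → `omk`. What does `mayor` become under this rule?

byikw

Two steps: reverse the string, then apply a Caesar shift of +10.
Applying it to mayor: reverse → royam; then shift: r+10=b, o+10=y, y+10=i, a+10=k, m+10=w.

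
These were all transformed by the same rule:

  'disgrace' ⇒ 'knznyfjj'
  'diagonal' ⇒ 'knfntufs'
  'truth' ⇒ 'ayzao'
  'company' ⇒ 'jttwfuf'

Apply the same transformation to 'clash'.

The shift depends on letter class: consonant d→k is +7, but vowel i→n is +5. Vowels shift forward by 5 and consonants shift forward by 7.
Applying it to clash: c(cons)+7=j, l(cons)+7=s, a(vowel)+5=f, s(cons)+7=z, h(cons)+7=o.

jsfzo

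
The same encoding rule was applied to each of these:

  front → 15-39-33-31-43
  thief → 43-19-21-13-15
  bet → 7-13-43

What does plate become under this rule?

f(#6)→15 and r(#18)→39: differences scale by 2, so n = 2·pos + 3. With a=1..z=26, the number is 2·pos + 3.
On plate: p=16→35, l=12→27, a=1→5, t=20→43, e=5→13.

35-27-5-43-13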